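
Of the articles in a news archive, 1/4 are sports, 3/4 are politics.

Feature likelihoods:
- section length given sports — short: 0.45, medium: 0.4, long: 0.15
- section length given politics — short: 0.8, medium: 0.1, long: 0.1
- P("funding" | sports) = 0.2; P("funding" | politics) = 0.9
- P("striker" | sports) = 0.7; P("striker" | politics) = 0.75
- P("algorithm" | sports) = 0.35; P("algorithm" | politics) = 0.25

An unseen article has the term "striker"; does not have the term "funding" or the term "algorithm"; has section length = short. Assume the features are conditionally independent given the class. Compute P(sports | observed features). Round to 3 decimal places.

0.548

sports: 0.25 × 0.45 × (1−0.2) × 0.7 × (1−0.35) = 0.04095
politics: 0.75 × 0.8 × (1−0.9) × 0.75 × (1−0.25) = 0.03375
P(sports | x) = 0.04095 / 0.0747 ≈ 0.548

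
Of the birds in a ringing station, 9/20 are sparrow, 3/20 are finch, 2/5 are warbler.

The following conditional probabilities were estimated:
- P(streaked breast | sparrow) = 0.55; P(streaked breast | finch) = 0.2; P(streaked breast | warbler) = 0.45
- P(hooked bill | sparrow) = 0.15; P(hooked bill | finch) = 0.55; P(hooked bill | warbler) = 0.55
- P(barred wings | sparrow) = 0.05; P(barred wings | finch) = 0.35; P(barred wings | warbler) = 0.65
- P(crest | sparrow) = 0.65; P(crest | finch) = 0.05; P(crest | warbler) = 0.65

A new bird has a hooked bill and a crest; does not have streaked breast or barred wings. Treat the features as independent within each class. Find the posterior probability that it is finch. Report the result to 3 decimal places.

0.044

sparrow: 0.45 × (1−0.55) × 0.15 × (1−0.05) × 0.65 = 0.0187565625
finch: 0.15 × (1−0.2) × 0.55 × (1−0.35) × 0.05 = 0.002145
warbler: 0.4 × (1−0.45) × 0.55 × (1−0.65) × 0.65 = 0.0275275
P(finch | x) = 0.002145 / 0.0484290625 ≈ 0.044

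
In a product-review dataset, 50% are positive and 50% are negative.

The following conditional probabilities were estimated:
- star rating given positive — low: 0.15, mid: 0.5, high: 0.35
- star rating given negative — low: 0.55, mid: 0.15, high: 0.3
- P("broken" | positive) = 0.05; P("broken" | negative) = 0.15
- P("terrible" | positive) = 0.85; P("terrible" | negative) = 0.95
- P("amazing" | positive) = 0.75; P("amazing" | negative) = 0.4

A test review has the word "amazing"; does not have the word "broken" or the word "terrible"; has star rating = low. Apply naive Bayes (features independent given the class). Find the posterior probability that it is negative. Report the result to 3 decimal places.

positive: 0.5 × 0.15 × (1−0.05) × (1−0.85) × 0.75 = 0.008015625
negative: 0.5 × 0.55 × (1−0.15) × (1−0.95) × 0.4 = 0.004675
P(negative | x) = 0.004675 / 0.012690625 ≈ 0.368

0.368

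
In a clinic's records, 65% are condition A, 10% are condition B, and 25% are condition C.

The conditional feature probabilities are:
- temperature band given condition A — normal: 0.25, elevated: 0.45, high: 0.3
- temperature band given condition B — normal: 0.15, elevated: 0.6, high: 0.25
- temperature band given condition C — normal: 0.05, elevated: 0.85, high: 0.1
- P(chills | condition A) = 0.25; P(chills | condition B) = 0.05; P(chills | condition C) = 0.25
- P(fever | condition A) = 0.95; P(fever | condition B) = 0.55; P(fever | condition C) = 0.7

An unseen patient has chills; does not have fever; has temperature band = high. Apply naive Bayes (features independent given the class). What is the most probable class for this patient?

condition A: 0.65 × 0.3 × 0.25 × (1−0.95) = 0.0024375
condition B: 0.1 × 0.25 × 0.05 × (1−0.55) = 0.0005625
condition C: 0.25 × 0.1 × 0.25 × (1−0.7) = 0.001875
Highest score → condition A.

condition A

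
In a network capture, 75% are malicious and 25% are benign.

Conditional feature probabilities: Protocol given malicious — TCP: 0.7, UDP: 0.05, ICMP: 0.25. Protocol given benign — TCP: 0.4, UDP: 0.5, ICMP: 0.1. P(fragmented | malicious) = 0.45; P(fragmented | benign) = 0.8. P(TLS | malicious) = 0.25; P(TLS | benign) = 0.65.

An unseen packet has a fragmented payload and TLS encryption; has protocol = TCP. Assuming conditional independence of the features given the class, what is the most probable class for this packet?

malicious

malicious: 0.75 × 0.7 × 0.45 × 0.25 = 0.0590625
benign: 0.25 × 0.4 × 0.8 × 0.65 = 0.052
Highest score → malicious.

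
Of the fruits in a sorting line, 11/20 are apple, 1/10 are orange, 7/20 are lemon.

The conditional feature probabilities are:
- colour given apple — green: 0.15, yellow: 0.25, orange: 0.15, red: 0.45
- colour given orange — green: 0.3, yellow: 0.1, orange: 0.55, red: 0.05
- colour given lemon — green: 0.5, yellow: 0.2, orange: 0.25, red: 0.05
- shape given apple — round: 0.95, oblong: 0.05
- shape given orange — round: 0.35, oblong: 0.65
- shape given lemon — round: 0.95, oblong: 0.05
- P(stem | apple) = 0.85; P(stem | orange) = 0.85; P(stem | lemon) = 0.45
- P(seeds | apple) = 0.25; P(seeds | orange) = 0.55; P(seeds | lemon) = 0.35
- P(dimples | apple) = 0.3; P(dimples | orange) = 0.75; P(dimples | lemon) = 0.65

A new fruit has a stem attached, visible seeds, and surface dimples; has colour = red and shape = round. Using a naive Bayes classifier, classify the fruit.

apple: 0.55 × 0.45 × 0.95 × 0.85 × 0.25 × 0.3 = 0.01498921875
orange: 0.1 × 0.05 × 0.35 × 0.85 × 0.55 × 0.75 = 0.00061359375
lemon: 0.35 × 0.05 × 0.95 × 0.45 × 0.35 × 0.65 = 0.001701984375
Highest score → apple.

apple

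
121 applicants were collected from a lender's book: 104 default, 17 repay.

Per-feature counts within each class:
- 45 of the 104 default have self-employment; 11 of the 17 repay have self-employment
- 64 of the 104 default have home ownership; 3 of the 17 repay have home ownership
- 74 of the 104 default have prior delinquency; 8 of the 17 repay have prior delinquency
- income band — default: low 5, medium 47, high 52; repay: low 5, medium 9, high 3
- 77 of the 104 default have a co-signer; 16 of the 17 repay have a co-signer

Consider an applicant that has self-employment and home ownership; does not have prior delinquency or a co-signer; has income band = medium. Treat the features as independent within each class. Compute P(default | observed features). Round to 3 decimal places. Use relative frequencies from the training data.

0.967

default: (104/121) × (45/104) × (64/104) × (30/104) × (47/104) × (27/104) ≈ 0.00774563
repay: (17/121) × (11/17) × (3/17) × (9/17) × (9/17) × (1/17) ≈ 0.000264495
P(default | x) = 0.00774563 / 0.008010125 ≈ 0.967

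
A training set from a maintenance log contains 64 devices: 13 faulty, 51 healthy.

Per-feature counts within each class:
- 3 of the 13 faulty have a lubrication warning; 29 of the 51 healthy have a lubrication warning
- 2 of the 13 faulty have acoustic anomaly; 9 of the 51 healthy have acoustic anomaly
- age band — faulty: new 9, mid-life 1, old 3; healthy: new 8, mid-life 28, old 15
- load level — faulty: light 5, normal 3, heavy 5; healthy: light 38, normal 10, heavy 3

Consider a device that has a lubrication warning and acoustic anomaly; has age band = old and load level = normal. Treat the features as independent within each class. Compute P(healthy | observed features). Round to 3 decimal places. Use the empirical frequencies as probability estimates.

faulty: (13/64) × (3/13) × (2/13) × (3/13) × (3/13) ≈ 0.000384046
healthy: (51/64) × (29/51) × (9/51) × (15/51) × (10/51) ≈ 0.00461149
P(healthy | x) = 0.00461149 / 0.004995536 ≈ 0.923

0.923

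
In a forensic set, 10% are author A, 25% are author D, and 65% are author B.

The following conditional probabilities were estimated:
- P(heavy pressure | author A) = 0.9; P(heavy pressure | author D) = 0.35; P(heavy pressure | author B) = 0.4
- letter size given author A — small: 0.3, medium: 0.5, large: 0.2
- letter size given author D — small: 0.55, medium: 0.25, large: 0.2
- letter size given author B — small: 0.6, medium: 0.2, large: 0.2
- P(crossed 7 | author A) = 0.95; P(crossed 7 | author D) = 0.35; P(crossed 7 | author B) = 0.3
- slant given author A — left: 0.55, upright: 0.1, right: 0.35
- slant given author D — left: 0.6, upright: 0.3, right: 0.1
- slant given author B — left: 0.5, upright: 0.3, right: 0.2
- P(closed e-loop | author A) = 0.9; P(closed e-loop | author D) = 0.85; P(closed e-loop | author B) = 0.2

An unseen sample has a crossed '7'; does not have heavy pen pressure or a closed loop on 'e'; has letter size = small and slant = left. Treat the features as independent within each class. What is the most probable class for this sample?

author B

author A: 0.1 × (1−0.9) × 0.3 × 0.95 × 0.55 × (1−0.9) = 0.00015675
author D: 0.25 × (1−0.35) × 0.55 × 0.35 × 0.6 × (1−0.85) = 0.0028153125
author B: 0.65 × (1−0.4) × 0.6 × 0.3 × 0.5 × (1−0.2) = 0.02808
Highest score → author B.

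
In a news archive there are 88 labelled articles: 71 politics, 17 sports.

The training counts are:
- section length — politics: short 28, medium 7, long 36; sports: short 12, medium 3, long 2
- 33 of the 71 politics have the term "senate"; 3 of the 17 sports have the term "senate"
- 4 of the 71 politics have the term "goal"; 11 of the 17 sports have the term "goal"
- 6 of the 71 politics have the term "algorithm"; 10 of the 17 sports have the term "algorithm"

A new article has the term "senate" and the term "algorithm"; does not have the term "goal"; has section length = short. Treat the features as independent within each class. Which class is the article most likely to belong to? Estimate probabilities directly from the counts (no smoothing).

politics: (71/88) × (28/71) × (33/71) × (67/71) × (6/71) ≈ 0.0117934
sports: (17/88) × (12/17) × (3/17) × (6/17) × (10/17) ≈ 0.00499602
Highest score → politics.

politics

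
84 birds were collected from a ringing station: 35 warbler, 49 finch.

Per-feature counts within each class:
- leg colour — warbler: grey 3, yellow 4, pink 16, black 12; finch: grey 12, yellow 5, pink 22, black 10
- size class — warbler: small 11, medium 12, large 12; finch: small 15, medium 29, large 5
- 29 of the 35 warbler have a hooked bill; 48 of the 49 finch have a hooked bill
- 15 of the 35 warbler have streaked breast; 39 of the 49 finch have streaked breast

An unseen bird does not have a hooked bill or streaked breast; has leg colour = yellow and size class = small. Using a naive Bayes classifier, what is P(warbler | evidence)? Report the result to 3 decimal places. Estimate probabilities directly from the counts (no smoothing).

0.951

warbler: (35/84) × (4/35) × (11/35) × (6/35) × (20/35) ≈ 0.00146606
finch: (49/84) × (5/49) × (15/49) × (1/49) × (10/49) ≈ 0.0000758916
P(warbler | x) = 0.00146606 / 0.0015419516 ≈ 0.951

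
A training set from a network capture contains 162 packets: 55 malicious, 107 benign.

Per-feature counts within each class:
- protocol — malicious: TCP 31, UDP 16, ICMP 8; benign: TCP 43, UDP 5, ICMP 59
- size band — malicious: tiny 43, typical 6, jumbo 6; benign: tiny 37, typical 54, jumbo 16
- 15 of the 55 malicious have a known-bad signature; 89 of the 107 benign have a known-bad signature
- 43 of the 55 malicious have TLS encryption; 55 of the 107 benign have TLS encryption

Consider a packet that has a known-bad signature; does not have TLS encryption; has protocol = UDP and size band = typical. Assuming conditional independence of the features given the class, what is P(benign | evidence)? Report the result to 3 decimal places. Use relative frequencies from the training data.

malicious: (55/162) × (16/55) × (6/55) × (15/55) × (12/55) ≈ 0.000641122
benign: (107/162) × (5/107) × (54/107) × (89/107) × (52/107) ≈ 0.00629638
P(benign | x) = 0.00629638 / 0.006937502 ≈ 0.908

0.908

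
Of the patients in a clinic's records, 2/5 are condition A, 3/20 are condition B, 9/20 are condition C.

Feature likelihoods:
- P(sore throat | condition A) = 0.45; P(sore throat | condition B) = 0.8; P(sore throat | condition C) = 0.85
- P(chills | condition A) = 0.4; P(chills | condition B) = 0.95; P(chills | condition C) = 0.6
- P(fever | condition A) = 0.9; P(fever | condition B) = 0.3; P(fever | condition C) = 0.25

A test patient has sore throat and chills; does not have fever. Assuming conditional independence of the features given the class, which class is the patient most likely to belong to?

condition C

condition A: 0.4 × 0.45 × 0.4 × (1−0.9) = 0.0072
condition B: 0.15 × 0.8 × 0.95 × (1−0.3) = 0.0798
condition C: 0.45 × 0.85 × 0.6 × (1−0.25) = 0.172125
Highest score → condition C.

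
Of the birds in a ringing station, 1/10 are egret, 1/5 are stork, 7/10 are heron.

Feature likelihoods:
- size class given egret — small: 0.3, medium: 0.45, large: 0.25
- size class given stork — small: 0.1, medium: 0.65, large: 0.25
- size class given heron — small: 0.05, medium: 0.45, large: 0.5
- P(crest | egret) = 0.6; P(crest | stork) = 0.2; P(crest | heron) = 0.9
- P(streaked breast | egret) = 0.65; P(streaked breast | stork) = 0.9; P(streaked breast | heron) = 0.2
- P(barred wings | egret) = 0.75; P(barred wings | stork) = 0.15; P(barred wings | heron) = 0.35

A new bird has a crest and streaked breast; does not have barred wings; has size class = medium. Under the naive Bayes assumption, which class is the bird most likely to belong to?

egret: 0.1 × 0.45 × 0.6 × 0.65 × (1−0.75) = 0.0043875
stork: 0.2 × 0.65 × 0.2 × 0.9 × (1−0.15) = 0.01989
heron: 0.7 × 0.45 × 0.9 × 0.2 × (1−0.35) = 0.036855
Highest score → heron.

heron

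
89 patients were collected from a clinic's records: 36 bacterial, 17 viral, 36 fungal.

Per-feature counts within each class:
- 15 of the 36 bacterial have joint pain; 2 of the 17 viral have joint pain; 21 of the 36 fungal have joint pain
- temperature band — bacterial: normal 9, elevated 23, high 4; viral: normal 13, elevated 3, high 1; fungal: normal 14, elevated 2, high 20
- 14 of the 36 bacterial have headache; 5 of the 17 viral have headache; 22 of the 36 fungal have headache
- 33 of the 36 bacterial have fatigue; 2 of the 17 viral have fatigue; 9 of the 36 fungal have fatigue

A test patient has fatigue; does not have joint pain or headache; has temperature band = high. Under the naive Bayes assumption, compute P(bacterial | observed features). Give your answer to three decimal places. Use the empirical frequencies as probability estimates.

bacterial: (36/89) × (21/36) × (4/36) × (22/36) × (33/36) ≈ 0.0146865
viral: (17/89) × (15/17) × (1/17) × (12/17) × (2/17) ≈ 0.000823314
fungal: (36/89) × (15/36) × (20/36) × (14/36) × (9/36) ≈ 0.0091032
P(bacterial | x) = 0.0146865 / 0.024613014 ≈ 0.597

0.597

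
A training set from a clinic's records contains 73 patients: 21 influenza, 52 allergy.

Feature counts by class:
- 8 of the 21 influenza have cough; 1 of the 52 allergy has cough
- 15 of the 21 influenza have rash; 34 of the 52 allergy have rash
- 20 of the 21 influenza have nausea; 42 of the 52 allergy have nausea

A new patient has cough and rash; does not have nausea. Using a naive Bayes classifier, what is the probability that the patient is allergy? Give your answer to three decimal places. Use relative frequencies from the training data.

influenza: (21/73) × (8/21) × (15/21) × (1/21) ≈ 0.00372752
allergy: (52/73) × (1/52) × (34/52) × (10/52) ≈ 0.00172246
P(allergy | x) = 0.00172246 / 0.00544998 ≈ 0.316

0.316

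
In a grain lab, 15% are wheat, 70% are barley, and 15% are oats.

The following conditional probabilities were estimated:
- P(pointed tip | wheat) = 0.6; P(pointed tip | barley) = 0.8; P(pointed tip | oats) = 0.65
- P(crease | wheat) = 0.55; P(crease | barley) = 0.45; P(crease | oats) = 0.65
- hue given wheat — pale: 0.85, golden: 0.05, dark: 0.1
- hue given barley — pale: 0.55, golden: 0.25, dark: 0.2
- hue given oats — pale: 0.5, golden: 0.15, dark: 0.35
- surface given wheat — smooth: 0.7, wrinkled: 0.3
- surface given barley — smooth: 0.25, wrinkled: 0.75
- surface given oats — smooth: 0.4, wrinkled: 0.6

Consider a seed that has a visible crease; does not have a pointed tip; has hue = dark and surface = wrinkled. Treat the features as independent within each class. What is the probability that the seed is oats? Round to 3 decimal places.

wheat: 0.15 × (1−0.6) × 0.55 × 0.1 × 0.3 = 0.00099
barley: 0.7 × (1−0.8) × 0.45 × 0.2 × 0.75 = 0.00945
oats: 0.15 × (1−0.65) × 0.65 × 0.35 × 0.6 = 0.00716625
P(oats | x) = 0.00716625 / 0.01760625 ≈ 0.407

0.407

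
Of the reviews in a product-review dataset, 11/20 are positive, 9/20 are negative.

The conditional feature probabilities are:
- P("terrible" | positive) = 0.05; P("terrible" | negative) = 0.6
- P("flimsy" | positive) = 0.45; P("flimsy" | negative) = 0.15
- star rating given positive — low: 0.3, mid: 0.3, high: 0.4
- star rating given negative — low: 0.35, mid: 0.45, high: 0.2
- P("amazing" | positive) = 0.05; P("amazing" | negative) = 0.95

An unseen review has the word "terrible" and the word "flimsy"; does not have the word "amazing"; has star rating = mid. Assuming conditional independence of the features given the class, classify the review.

positive: 0.55 × 0.05 × 0.45 × 0.3 × (1−0.05) = 0.003526875
negative: 0.45 × 0.6 × 0.15 × 0.45 × (1−0.95) = 0.00091125
Highest score → positive.

positive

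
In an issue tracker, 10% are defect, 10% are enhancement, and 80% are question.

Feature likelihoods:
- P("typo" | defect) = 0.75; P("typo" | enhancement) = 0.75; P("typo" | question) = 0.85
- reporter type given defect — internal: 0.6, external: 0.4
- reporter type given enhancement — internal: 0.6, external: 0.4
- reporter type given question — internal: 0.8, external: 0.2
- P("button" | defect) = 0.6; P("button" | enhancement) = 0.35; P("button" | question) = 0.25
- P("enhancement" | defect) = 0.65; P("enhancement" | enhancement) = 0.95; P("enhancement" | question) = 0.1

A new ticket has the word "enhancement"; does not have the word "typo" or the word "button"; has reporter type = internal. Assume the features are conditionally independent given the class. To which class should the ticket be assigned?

defect: 0.1 × (1−0.75) × 0.6 × (1−0.6) × 0.65 = 0.0039
enhancement: 0.1 × (1−0.75) × 0.6 × (1−0.35) × 0.95 = 0.0092625
question: 0.8 × (1−0.85) × 0.8 × (1−0.25) × 0.1 = 0.0072
Highest score → enhancement.

enhancement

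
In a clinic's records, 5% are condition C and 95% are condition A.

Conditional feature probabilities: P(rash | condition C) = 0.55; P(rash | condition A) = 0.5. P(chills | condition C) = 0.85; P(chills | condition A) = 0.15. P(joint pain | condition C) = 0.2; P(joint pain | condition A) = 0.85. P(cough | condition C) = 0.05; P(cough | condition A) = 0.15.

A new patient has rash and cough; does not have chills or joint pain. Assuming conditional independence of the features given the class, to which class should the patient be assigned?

condition C: 0.05 × 0.55 × (1−0.85) × (1−0.2) × 0.05 = 0.000165
condition A: 0.95 × 0.5 × (1−0.15) × (1−0.85) × 0.15 = 0.009084375
Highest score → condition A.

condition A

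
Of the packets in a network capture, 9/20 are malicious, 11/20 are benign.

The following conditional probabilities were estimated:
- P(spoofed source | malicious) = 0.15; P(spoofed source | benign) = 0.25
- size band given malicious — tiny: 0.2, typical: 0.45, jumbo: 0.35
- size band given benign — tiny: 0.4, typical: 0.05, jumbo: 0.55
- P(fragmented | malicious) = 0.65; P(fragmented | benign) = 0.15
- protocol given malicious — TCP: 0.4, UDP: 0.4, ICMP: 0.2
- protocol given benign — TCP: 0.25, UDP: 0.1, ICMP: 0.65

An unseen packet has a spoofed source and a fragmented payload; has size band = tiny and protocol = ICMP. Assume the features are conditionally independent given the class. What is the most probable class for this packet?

benign

malicious: 0.45 × 0.15 × 0.2 × 0.65 × 0.2 = 0.001755
benign: 0.55 × 0.25 × 0.4 × 0.15 × 0.65 = 0.0053625
Highest score → benign.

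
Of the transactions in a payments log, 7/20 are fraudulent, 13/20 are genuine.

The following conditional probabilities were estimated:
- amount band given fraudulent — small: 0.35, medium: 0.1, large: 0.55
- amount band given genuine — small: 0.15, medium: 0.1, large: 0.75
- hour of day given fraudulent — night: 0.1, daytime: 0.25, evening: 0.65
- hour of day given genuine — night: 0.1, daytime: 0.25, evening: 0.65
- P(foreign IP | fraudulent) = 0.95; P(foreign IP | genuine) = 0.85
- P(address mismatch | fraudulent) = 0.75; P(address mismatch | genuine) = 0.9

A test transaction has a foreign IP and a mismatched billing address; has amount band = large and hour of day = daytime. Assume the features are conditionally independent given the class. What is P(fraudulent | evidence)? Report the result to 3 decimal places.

fraudulent: 0.35 × 0.55 × 0.25 × 0.95 × 0.75 = 0.0342890625
genuine: 0.65 × 0.75 × 0.25 × 0.85 × 0.9 = 0.093234375
P(fraudulent | x) = 0.0342890625 / 0.1275234375 ≈ 0.269

0.269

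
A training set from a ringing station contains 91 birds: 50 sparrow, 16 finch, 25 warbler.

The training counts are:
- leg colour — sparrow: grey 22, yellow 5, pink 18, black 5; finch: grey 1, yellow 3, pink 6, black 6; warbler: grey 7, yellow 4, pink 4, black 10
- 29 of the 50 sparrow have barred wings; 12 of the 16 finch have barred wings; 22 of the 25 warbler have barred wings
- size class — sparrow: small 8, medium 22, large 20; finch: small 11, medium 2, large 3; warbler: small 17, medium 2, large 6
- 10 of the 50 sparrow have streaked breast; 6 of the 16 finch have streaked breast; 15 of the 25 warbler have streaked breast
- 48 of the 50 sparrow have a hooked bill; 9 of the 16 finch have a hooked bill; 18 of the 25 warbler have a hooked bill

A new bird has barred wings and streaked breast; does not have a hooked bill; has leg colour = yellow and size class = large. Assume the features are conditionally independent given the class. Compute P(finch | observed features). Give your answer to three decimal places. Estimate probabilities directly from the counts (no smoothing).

sparrow: (50/91) × (5/50) × (29/50) × (20/50) × (10/50) × (2/50) ≈ 0.000101978
finch: (16/91) × (3/16) × (12/16) × (3/16) × (6/16) × (7/16) ≈ 0.000760592
warbler: (25/91) × (4/25) × (22/25) × (6/25) × (15/25) × (7/25) ≈ 0.00155963
P(finch | x) = 0.000760592 / 0.0024222 ≈ 0.314

0.314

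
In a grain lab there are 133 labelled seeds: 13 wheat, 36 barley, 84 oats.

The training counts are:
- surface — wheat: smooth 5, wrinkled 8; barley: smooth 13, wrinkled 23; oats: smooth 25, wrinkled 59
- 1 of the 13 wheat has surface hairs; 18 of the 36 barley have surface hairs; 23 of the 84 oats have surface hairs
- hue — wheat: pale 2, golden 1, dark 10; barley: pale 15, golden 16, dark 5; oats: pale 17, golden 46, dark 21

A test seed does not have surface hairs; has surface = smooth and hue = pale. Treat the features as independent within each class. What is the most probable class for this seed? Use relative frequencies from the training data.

oats

wheat: (13/133) × (5/13) × (12/13) × (2/13) ≈ 0.00533879
barley: (36/133) × (13/36) × (18/36) × (15/36) ≈ 0.0203634
oats: (84/133) × (25/84) × (61/84) × (17/84) ≈ 0.0276254
Highest score → oats.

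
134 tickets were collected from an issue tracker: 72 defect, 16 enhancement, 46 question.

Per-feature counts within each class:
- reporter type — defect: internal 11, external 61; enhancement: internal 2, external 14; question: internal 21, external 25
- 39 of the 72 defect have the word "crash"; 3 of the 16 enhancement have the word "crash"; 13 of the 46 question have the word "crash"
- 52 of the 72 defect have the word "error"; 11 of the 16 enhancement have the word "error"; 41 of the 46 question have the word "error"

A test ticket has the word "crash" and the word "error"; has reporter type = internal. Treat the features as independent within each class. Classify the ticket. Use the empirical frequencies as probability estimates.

question

defect: (72/134) × (11/72) × (39/72) × (52/72) ≈ 0.0321137
enhancement: (16/134) × (2/16) × (3/16) × (11/16) ≈ 0.00192397
question: (46/134) × (21/46) × (13/46) × (41/46) ≈ 0.0394754
Highest score → question.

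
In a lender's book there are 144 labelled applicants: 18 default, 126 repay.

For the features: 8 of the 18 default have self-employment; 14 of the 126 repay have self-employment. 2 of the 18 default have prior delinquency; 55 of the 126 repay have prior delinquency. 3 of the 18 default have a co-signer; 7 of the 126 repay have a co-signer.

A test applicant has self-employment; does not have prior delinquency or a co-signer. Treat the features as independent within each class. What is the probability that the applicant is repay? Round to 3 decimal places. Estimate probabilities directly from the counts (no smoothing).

0.557

default: (18/144) × (8/18) × (16/18) × (15/18) ≈ 0.0411523
repay: (126/144) × (14/126) × (71/126) × (119/126) ≈ 0.0517404
P(repay | x) = 0.0517404 / 0.0928927 ≈ 0.557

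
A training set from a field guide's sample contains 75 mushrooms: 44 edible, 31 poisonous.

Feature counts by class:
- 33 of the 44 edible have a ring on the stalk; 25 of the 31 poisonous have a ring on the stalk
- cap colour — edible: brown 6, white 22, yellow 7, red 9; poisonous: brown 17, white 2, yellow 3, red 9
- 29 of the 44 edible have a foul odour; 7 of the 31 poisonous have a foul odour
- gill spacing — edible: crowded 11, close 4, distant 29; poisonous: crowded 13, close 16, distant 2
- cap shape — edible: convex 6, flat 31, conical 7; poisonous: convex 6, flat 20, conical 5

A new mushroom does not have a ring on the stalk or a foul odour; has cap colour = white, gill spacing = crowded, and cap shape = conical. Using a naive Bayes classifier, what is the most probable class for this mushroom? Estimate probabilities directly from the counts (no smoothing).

edible

edible: (44/75) × (11/44) × (22/44) × (15/44) × (11/44) × (7/44) ≈ 0.000994318
poisonous: (31/75) × (6/31) × (2/31) × (24/31) × (13/31) × (5/31) ≈ 0.00027027
Highest score → edible.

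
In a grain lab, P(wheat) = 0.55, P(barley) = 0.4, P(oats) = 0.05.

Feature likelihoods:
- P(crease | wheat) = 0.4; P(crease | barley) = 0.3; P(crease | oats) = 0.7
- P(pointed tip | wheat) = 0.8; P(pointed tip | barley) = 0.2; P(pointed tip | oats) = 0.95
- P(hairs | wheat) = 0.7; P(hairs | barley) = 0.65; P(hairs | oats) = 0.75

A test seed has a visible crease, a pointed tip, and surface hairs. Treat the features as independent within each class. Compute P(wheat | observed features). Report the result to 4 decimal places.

0.7524

wheat: 0.55 × 0.4 × 0.8 × 0.7 = 0.1232
barley: 0.4 × 0.3 × 0.2 × 0.65 = 0.0156
oats: 0.05 × 0.7 × 0.95 × 0.75 = 0.0249375
P(wheat | x) = 0.1232 / 0.1637375 ≈ 0.7524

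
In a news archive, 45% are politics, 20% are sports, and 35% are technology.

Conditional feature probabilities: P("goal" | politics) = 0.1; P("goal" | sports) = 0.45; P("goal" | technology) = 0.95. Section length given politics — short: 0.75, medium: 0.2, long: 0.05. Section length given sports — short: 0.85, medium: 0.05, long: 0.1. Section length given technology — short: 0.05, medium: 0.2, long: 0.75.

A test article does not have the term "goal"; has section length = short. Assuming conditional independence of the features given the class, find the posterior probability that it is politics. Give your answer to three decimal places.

0.763

politics: 0.45 × (1−0.1) × 0.75 = 0.30375
sports: 0.2 × (1−0.45) × 0.85 = 0.0935
technology: 0.35 × (1−0.95) × 0.05 = 0.000875
P(politics | x) = 0.30375 / 0.398125 ≈ 0.763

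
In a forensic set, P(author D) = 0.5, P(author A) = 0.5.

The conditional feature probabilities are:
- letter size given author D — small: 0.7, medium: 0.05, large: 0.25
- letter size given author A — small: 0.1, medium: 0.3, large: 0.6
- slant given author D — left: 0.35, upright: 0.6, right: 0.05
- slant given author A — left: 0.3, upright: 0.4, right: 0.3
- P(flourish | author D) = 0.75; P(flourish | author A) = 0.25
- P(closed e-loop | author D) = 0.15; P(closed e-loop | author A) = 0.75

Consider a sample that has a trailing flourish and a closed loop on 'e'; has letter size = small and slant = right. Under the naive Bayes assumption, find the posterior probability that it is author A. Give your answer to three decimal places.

author D: 0.5 × 0.7 × 0.05 × 0.75 × 0.15 = 0.00196875
author A: 0.5 × 0.1 × 0.3 × 0.25 × 0.75 = 0.0028125
P(author A | x) = 0.0028125 / 0.00478125 ≈ 0.588

0.588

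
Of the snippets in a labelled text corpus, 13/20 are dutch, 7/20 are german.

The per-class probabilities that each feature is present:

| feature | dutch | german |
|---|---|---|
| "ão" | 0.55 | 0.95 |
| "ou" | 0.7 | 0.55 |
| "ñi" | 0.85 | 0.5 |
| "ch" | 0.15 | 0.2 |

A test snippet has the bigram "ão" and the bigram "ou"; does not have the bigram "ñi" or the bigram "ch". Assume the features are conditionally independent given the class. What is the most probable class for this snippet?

dutch: 0.65 × 0.55 × 0.7 × (1−0.85) × (1−0.15) = 0.031906875
german: 0.35 × 0.95 × 0.55 × (1−0.5) × (1−0.2) = 0.07315
Highest score → german.

german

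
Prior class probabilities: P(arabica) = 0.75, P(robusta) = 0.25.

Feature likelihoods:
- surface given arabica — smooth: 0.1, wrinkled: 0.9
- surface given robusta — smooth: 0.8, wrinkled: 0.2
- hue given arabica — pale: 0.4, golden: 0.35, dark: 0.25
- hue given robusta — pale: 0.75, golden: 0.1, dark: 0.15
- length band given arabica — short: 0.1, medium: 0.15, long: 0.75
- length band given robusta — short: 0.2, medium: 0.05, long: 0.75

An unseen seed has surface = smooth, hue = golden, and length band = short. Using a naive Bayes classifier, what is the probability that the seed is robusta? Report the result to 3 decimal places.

arabica: 0.75 × 0.1 × 0.35 × 0.1 = 0.002625
robusta: 0.25 × 0.8 × 0.1 × 0.2 = 0.004
P(robusta | x) = 0.004 / 0.006625 ≈ 0.604

0.604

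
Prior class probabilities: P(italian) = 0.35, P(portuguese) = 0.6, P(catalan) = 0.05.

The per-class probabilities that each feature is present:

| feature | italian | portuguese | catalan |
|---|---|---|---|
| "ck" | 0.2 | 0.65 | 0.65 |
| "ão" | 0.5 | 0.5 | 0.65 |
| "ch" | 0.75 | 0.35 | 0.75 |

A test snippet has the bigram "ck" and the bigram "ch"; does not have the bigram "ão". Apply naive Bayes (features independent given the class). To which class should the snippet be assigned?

portuguese

italian: 0.35 × 0.2 × (1−0.5) × 0.75 = 0.02625
portuguese: 0.6 × 0.65 × (1−0.5) × 0.35 = 0.06825
catalan: 0.05 × 0.65 × (1−0.65) × 0.75 = 0.00853125
Highest score → portuguese.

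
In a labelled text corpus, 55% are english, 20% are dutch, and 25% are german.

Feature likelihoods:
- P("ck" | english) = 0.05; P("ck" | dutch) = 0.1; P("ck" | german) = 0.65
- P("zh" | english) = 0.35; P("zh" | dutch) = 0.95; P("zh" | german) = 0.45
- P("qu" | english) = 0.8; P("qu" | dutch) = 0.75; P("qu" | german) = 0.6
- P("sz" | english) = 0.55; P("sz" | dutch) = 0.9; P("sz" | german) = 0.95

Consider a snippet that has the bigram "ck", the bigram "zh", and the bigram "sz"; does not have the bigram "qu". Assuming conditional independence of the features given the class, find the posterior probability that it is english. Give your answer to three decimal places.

english: 0.55 × 0.05 × 0.35 × (1−0.8) × 0.55 = 0.00105875
dutch: 0.2 × 0.1 × 0.95 × (1−0.75) × 0.9 = 0.004275
german: 0.25 × 0.65 × 0.45 × (1−0.6) × 0.95 = 0.0277875
P(english | x) = 0.00105875 / 0.03312125 ≈ 0.032

0.032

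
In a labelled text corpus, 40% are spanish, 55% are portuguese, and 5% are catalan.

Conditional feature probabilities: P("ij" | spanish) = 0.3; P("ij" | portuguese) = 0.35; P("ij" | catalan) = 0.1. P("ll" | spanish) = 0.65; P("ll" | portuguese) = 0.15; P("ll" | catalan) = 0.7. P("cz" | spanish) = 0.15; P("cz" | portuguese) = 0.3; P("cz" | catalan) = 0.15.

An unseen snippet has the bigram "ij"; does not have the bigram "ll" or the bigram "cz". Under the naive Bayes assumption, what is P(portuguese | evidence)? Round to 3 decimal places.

spanish: 0.4 × 0.3 × (1−0.65) × (1−0.15) = 0.0357
portuguese: 0.55 × 0.35 × (1−0.15) × (1−0.3) = 0.1145375
catalan: 0.05 × 0.1 × (1−0.7) × (1−0.15) = 0.001275
P(portuguese | x) = 0.1145375 / 0.1515125 ≈ 0.756

0.756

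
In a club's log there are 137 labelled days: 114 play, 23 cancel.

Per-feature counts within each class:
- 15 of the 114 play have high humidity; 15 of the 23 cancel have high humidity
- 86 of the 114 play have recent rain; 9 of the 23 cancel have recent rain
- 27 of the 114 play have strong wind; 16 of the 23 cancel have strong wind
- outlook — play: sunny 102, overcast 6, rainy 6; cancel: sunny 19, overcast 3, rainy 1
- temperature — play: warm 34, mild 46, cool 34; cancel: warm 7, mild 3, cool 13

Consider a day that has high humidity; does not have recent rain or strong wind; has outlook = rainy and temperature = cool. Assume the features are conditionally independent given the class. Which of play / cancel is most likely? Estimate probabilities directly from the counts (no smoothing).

play: (114/137) × (15/114) × (28/114) × (87/114) × (6/114) × (34/114) ≈ 0.00032215
cancel: (23/137) × (15/23) × (14/23) × (7/23) × (1/23) × (13/23) ≈ 0.000498458
Highest score → cancel.

cancel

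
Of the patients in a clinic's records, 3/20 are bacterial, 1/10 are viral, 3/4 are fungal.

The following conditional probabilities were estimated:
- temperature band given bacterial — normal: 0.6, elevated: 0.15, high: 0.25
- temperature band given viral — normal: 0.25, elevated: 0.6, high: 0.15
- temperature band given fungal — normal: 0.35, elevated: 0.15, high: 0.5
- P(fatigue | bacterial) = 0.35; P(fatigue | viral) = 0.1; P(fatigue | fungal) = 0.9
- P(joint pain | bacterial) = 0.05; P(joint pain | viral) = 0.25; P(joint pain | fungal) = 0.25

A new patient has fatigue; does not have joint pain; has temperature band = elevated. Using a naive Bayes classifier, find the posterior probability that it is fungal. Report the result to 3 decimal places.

bacterial: 0.15 × 0.15 × 0.35 × (1−0.05) = 0.00748125
viral: 0.1 × 0.6 × 0.1 × (1−0.25) = 0.0045
fungal: 0.75 × 0.15 × 0.9 × (1−0.25) = 0.0759375
P(fungal | x) = 0.0759375 / 0.08791875 ≈ 0.864

0.864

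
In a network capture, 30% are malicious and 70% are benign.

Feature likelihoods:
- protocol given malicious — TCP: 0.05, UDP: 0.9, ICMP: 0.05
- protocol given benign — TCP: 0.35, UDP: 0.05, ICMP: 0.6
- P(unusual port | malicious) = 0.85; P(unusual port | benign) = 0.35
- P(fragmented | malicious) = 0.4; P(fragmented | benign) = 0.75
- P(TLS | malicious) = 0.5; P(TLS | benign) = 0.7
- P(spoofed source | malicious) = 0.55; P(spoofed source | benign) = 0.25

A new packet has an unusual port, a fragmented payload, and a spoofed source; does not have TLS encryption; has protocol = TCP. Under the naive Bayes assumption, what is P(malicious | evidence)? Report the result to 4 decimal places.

malicious: 0.3 × 0.05 × 0.85 × 0.4 × (1−0.5) × 0.55 = 0.0014025
benign: 0.7 × 0.35 × 0.35 × 0.75 × (1−0.7) × 0.25 = 0.0048234375
P(malicious | x) = 0.0014025 / 0.0062259375 ≈ 0.2253

0.2253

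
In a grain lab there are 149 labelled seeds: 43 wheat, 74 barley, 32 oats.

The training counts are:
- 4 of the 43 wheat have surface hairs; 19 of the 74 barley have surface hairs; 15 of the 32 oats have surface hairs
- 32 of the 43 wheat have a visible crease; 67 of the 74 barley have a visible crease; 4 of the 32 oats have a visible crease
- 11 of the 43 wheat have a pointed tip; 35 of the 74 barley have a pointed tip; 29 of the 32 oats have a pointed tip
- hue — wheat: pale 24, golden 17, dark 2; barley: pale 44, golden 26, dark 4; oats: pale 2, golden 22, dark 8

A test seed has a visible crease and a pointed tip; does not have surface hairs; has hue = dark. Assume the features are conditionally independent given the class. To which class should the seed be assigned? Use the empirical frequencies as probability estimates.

wheat: (43/149) × (39/43) × (32/43) × (11/43) × (2/43) ≈ 0.00231764
barley: (74/149) × (55/74) × (67/74) × (35/74) × (4/74) ≈ 0.00854445
oats: (32/149) × (17/32) × (4/32) × (29/32) × (8/32) ≈ 0.00323118
Highest score → barley.

barley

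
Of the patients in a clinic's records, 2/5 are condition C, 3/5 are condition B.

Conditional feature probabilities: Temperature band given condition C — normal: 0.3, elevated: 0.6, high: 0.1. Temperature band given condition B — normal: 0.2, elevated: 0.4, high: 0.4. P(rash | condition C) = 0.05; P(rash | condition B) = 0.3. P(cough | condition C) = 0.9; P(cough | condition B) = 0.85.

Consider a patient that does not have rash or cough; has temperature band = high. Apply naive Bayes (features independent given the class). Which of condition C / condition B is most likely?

condition B

condition C: 0.4 × 0.1 × (1−0.05) × (1−0.9) = 0.0038
condition B: 0.6 × 0.4 × (1−0.3) × (1−0.85) = 0.0252
Highest score → condition B.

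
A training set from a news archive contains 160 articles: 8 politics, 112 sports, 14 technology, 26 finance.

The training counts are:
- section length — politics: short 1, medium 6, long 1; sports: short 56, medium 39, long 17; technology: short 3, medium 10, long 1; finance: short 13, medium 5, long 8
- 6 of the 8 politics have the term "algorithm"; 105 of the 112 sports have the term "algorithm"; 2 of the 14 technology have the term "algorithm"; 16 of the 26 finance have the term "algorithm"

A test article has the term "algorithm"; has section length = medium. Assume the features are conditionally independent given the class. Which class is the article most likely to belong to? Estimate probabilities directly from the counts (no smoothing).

politics: (8/160) × (6/8) × (6/8) = 0.028125
sports: (112/160) × (39/112) × (105/112) = 0.228515625
technology: (14/160) × (10/14) × (2/14) ≈ 0.00892857
finance: (26/160) × (5/26) × (16/26) ≈ 0.0192308
Highest score → sports.

sports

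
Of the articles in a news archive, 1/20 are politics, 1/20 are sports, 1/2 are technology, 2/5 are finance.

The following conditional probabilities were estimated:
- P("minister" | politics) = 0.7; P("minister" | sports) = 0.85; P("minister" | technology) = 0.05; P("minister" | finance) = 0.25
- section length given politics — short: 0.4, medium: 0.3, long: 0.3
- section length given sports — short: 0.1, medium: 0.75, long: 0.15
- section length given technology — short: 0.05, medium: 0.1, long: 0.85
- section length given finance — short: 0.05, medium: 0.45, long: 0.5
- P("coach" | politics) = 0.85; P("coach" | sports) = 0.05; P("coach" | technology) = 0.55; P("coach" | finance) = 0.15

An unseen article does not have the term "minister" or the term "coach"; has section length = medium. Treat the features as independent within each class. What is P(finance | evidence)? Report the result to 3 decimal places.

politics: 0.05 × (1−0.7) × 0.3 × (1−0.85) = 0.000675
sports: 0.05 × (1−0.85) × 0.75 × (1−0.05) = 0.00534375
technology: 0.5 × (1−0.05) × 0.1 × (1−0.55) = 0.021375
finance: 0.4 × (1−0.25) × 0.45 × (1−0.15) = 0.11475
P(finance | x) = 0.11475 / 0.14214375 ≈ 0.807

0.807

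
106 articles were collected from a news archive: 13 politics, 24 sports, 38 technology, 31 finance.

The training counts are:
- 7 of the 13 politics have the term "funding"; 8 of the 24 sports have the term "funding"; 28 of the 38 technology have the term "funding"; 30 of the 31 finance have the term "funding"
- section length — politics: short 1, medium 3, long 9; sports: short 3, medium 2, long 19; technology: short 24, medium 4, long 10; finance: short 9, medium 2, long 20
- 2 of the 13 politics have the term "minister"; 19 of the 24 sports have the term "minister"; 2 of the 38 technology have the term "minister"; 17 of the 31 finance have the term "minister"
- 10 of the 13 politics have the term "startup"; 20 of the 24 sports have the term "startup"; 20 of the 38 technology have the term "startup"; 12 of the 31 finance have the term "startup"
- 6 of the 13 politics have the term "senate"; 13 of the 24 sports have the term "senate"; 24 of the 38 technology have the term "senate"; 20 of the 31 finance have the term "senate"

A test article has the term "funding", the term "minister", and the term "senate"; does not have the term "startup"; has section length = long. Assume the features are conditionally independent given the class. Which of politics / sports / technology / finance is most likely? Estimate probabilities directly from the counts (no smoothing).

finance

politics: (13/106) × (7/13) × (9/13) × (2/13) × (3/13) × (6/13) ≈ 0.000749141
sports: (24/106) × (8/24) × (19/24) × (19/24) × (4/24) × (13/24) ≈ 0.00427021
technology: (38/106) × (28/38) × (10/38) × (2/38) × (18/38) × (24/38) ≈ 0.00109454
finance: (31/106) × (30/31) × (20/31) × (17/31) × (19/31) × (20/31) ≈ 0.0395942
Highest score → finance.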